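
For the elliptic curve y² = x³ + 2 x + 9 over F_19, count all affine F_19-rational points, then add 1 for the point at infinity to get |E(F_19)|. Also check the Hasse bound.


Affine points = {(0, 3), (0, 16), (3, 2), (3, 17), (4, 9), (4, 10), (5, 7), (5, 12), (6, 3), (6, 16), (7, 9), (7, 10), (8, 9), (8, 10), (13, 3), (13, 16), (14, 8), (14, 11), (17, 4), (17, 15), (18, 5), (18, 14)}; affine count = 22; |E(F_19)| = 23.

Discriminant check: Δ ∝ 4a³ + 27b² = 4·2³ + 27·9² = 4·8 + 27·81 ≡ 15 (mod 19). Nonzero ⇒ E is nonsingular.
For each x ∈ F_19, compute rhs = x³ + 2·x + 9 mod 19, then count y ∈ F_19 with y² ≡ rhs.
  x = 0: rhs = 9, matching y values: 3, 16 (2 points).
  x = 1: rhs = 12, matching y values: none (0 points).
  x = 2: rhs = 2, matching y values: none (0 points).
  x = 3: rhs = 4, matching y values: 2, 17 (2 points).
  x = 4: rhs = 5, matching y values: 9, 10 (2 points).
  x = 5: rhs = 11, matching y values: 7, 12 (2 points).
  x = 6: rhs = 9, matching y values: 3, 16 (2 points).
  x = 7: rhs = 5, matching y values: 9, 10 (2 points).
  x = 8: rhs = 5, matching y values: 9, 10 (2 points).
  x = 9: rhs = 15, matching y values: none (0 points).
  x = 10: rhs = 3, matching y values: none (0 points).
  x = 11: rhs = 13, matching y values: none (0 points).
  x = 12: rhs = 13, matching y values: none (0 points).
  x = 13: rhs = 9, matching y values: 3, 16 (2 points).
  x = 14: rhs = 7, matching y values: 8, 11 (2 points).
  x = 15: rhs = 13, matching y values: none (0 points).
  x = 16: rhs = 14, matching y values: none (0 points).
  x = 17: rhs = 16, matching y values: 4, 15 (2 points).
  x = 18: rhs = 6, matching y values: 5, 14 (2 points).
Total affine count: 22.
Full point count |E(F_19)| = 22 + 1 = 23.
Hasse bound: |23 − (19+1)| = |3| = 3 ≤ 2√19 ≈ 8.7178 ✓.


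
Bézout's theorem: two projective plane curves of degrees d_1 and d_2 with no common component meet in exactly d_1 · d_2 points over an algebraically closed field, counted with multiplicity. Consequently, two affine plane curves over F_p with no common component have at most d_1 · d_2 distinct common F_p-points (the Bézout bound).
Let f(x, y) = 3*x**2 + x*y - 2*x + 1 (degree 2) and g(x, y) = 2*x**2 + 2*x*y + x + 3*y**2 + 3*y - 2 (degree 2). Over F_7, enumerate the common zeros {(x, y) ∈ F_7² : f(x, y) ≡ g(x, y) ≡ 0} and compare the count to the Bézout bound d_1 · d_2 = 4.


Common zeros: {(3, 2)}; count = 1; Bézout bound = 4.

deg(f) = 2, deg(g) = 2, so Bézout bound = 4.
Scan x ∈ F_7. For each x, list the y ∈ F_7 with f(x, y) ≡ 0 and those with g(x, y) ≡ 0 (mod 7); the common zeros in that column are the intersection.
  x = 0: f ≡ 0 at y ∈ ∅; g ≡ 0 at y ∈ ∅; common: ∅.
  x = 1: f ≡ 0 at y ∈ {5}; g ≡ 0 at y ∈ ∅; common: ∅.
  x = 2: f ≡ 0 at y ∈ {6}; g ≡ 0 at y ∈ {3, 4}; common: ∅.
  x = 3: f ≡ 0 at y ∈ {2}; g ≡ 0 at y ∈ {2}; common: {2}.
  x = 4: f ≡ 0 at y ∈ {2}; g ≡ 0 at y ∈ {4}; common: ∅.
  x = 5: f ≡ 0 at y ∈ {5}; g ≡ 0 at y ∈ {2, 3}; common: ∅.
  x = 6: f ≡ 0 at y ∈ {6}; g ≡ 0 at y ∈ ∅; common: ∅.
Collecting: common zeros = {(3, 2)}, so the count is 1.
Comparison with the Bézout bound: 1 ≤ 4 = deg(f)·deg(g), as expected for curves with no common component (the affine F_7-count falls short of the bound because intersections may lie at infinity, over extension fields, or carry multiplicity).


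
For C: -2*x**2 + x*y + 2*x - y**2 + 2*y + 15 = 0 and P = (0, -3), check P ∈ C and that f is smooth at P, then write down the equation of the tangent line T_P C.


Tangent line at P: -x + 8*y + 24 = 0.

Step 1: f(0, -3) = 0, so P lies on C.
Step 2: partial derivatives
  f_x(x, y) = -4*x + y + 2, f_y(x, y) = x - 2*y + 2.
  f_x(P) = -1, f_y(P) = 8 (gradient nonzero, so P is smooth).
Step 3: tangent line at P: -1·(x − 0) + 8·(y − -3) = 0.
Expanding: -x + 8*y + 24 = 0.


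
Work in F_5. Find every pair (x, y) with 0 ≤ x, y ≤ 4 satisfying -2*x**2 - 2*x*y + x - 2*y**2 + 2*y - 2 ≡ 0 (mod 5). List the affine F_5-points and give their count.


Affine F_5-points: {(1, 1), (1, 4), (2, 2), (3, 4), (4, 0), (4, 2)}; count = 6.

For each of the 25 pairs (x, y) ∈ F_5², evaluate f(x, y) mod 5. Record the zeros.
  x = 0: [0↦3, 1↦3, 2↦4, 3↦1, 4↦4]  zeros at y ∈ ∅
  x = 1: [0↦2, 1↦0, 2↦4, 3↦4, 4↦0]  zeros at y ∈ {1, 4}
  x = 2: [0↦2, 1↦3, 2↦0, 3↦3, 4↦2]  zeros at y ∈ {2}
  x = 3: [0↦3, 1↦2, 2↦2, 3↦3, 4↦0]  zeros at y ∈ {4}
  x = 4: [0↦0, 1↦2, 2↦0, 3↦4, 4↦4]  zeros at y ∈ {0, 2}
Collecting zeros: affine points = {(1, 1), (1, 4), (2, 2), (3, 4), (4, 0), (4, 2)}.
Total count |C(F_5)_aff| = 6.


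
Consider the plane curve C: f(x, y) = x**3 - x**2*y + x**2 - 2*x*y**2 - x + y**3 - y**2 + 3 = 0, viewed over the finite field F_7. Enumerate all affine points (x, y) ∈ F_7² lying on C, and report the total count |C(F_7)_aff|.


Affine F_7-points: {(0, 2), (0, 3), (1, 5), (2, 2), (2, 5), (3, 1), (5, 6), (6, 2)}; count = 8.

For each of the 49 pairs (x, y) ∈ F_7², evaluate f(x, y) mod 7. Record the zeros.
  x = 0: [0↦3, 1↦3, 2↦0, 3↦0, 4↦2, 5↦5, 6↦1]  zeros at y ∈ {2, 3}
  x = 1: [0↦4, 1↦1, 2↦5, 3↦1, 4↦2, 5↦0, 6↦1]  zeros at y ∈ {5}
  x = 2: [0↦6, 1↦5, 2↦0, 3↦4, 4↦2, 5↦0, 6↦4]  zeros at y ∈ {2, 5}
  x = 3: [0↦1, 1↦0, 2↦5, 3↦1, 4↦1, 5↦4, 6↦2]  zeros at y ∈ {1}
  x = 4: [0↦2, 1↦6, 2↦5, 3↦5, 4↦5, 5↦4, 6↦1]  zeros at y ∈ ∅
  x = 5: [0↦1, 1↦1, 2↦6, 3↦1, 4↦6, 5↦6, 6↦0]  zeros at y ∈ {6}
  x = 6: [0↦4, 1↦5, 2↦0, 3↦2, 4↦3, 5↦2, 6↦5]  zeros at y ∈ {2}
Collecting zeros: affine points = {(0, 2), (0, 3), (1, 5), (2, 2), (2, 5), (3, 1), (5, 6), (6, 2)}.
Total count |C(F_7)_aff| = 8.


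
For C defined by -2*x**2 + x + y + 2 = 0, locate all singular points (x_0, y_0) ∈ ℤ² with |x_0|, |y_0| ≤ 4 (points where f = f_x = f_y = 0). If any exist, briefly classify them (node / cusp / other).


No singular points in the scanned grid; C is smooth there.

Compute partial derivatives:
  f_x = 1 - 4*x.
  f_y = 1.
f_y = 1 is a nonzero constant, so f_y never vanishes: no point (x, y) can satisfy f = f_x = f_y = 0. In particular no (x, y) ∈ {−4, ..., 4}² is singular; the curve is smooth.


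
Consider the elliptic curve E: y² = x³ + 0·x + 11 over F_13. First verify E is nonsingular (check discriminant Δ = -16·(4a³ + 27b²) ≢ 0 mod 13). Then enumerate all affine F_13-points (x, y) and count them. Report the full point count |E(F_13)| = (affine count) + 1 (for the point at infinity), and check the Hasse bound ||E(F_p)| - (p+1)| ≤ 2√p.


Affine points = {(1, 5), (1, 8), (3, 5), (3, 8), (4, 6), (4, 7), (7, 4), (7, 9), (8, 4), (8, 9), (9, 5), (9, 8), (10, 6), (10, 7), (11, 4), (11, 9), (12, 6), (12, 7)}; affine count = 18; |E(F_13)| = 19.

Discriminant check: Δ ∝ 4a³ + 27b² = 4·0³ + 27·11² = 4·0 + 27·121 ≡ 4 (mod 13). Nonzero ⇒ E is nonsingular.
For each x ∈ F_13, compute rhs = x³ + 0·x + 11 mod 13, then count y ∈ F_13 with y² ≡ rhs.
  x = 0: rhs = 11, matching y values: none (0 points).
  x = 1: rhs = 12, matching y values: 5, 8 (2 points).
  x = 2: rhs = 6, matching y values: none (0 points).
  x = 3: rhs = 12, matching y values: 5, 8 (2 points).
  x = 4: rhs = 10, matching y values: 6, 7 (2 points).
  x = 5: rhs = 6, matching y values: none (0 points).
  x = 6: rhs = 6, matching y values: none (0 points).
  x = 7: rhs = 3, matching y values: 4, 9 (2 points).
  x = 8: rhs = 3, matching y values: 4, 9 (2 points).
  x = 9: rhs = 12, matching y values: 5, 8 (2 points).
  x = 10: rhs = 10, matching y values: 6, 7 (2 points).
  x = 11: rhs = 3, matching y values: 4, 9 (2 points).
  x = 12: rhs = 10, matching y values: 6, 7 (2 points).
Total affine count: 18.
Full point count |E(F_13)| = 18 + 1 = 19.
Hasse bound: |19 − (13+1)| = |5| = 5 ≤ 2√13 ≈ 7.2111 ✓.


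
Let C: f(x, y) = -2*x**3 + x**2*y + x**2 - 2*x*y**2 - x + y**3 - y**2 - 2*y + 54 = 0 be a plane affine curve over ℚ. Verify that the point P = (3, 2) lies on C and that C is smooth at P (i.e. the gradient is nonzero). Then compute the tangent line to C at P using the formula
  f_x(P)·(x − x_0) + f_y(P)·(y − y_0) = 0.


Tangent line at P: -45*x - 9*y + 153 = 0.

Step 1: f(3, 2) = 0, so P lies on C.
Step 2: partial derivatives
  f_x(x, y) = -6*x**2 + 2*x*y + 2*x - 2*y**2 - 1, f_y(x, y) = x**2 - 4*x*y + 3*y**2 - 2*y - 2.
  f_x(P) = -45, f_y(P) = -9 (gradient nonzero, so P is smooth).
Step 3: tangent line at P: -45·(x − 3) + -9·(y − 2) = 0.
Expanding: -45*x - 9*y + 153 = 0.


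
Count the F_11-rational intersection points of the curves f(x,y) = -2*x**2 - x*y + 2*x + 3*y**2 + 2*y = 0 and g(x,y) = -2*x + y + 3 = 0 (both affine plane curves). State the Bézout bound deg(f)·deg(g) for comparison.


Common zeros: ∅; count = 0; Bézout bound = 2.

deg(f) = 2, deg(g) = 1, so Bézout bound = 2.
Scan x ∈ F_11. For each x, list the y ∈ F_11 with f(x, y) ≡ 0 and those with g(x, y) ≡ 0 (mod 11); the common zeros in that column are the intersection.
  x = 0: f ≡ 0 at y ∈ {0, 3}; g ≡ 0 at y ∈ {8}; common: ∅.
  x = 1: f ≡ 0 at y ∈ {0, 7}; g ≡ 0 at y ∈ {10}; common: ∅.
  x = 2: f ≡ 0 at y ∈ {4, 7}; g ≡ 0 at y ∈ {1}; common: ∅.
  x = 3: f ≡ 0 at y ∈ ∅; g ≡ 0 at y ∈ {3}; common: ∅.
  x = 4: f ≡ 0 at y ∈ ∅; g ≡ 0 at y ∈ {5}; common: ∅.
  x = 5: f ≡ 0 at y ∈ {3, 9}; g ≡ 0 at y ∈ {7}; common: ∅.
  x = 6: f ≡ 0 at y ∈ ∅; g ≡ 0 at y ∈ {9}; common: ∅.
  x = 7: f ≡ 0 at y ∈ ∅; g ≡ 0 at y ∈ {0}; common: ∅.
  x = 8: f ≡ 0 at y ∈ {4, 9}; g ≡ 0 at y ∈ {2}; common: ∅.
  x = 9: f ≡ 0 at y ∈ ∅; g ≡ 0 at y ∈ {4}; common: ∅.
  x = 10: f ≡ 0 at y ∈ ∅; g ≡ 0 at y ∈ {6}; common: ∅.
Collecting: common zeros = ∅, so the count is 0.
Comparison with the Bézout bound: 0 ≤ 2 = deg(f)·deg(g), as expected for curves with no common component (the affine F_11-count falls short of the bound because intersections may lie at infinity, over extension fields, or carry multiplicity).


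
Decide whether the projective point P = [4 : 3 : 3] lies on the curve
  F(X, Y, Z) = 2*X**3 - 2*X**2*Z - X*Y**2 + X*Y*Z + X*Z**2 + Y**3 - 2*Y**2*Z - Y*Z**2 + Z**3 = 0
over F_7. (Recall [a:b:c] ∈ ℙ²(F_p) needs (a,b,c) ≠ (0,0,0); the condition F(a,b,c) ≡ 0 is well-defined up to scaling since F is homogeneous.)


F(4,3,3) ≡ 6 (mod 7); P is NOT on the curve.

Evaluate F(4, 3, 3) term-by-term (mod 7).
  2*X**3 ↦ 2·64·1·1 = 128
  -2*X**2*Z ↦ -2·16·1·3 = -96
  -X*Y**2 ↦ -1·4·9·1 = -36
  X*Y*Z ↦ 1·4·3·3 = 36
  X*Z**2 ↦ 1·4·1·9 = 36
  Y**3 ↦ 1·1·27·1 = 27
  -2*Y**2*Z ↦ -2·1·9·3 = -54
  -Y*Z**2 ↦ -1·1·3·9 = -27
  Z**3 ↦ 1·1·1·27 = 27
Sum: F(4, 3, 3) = (128) + (-96) + (-36) + (36) + (36) + (27) + (-54) + (-27) + (27) = 41.
Reducing mod 7: 41 ≡ 6 (mod 7).
Since F(a, b, c) ≡ 6 ≠ 0 (mod 7), P does NOT lie on the curve.


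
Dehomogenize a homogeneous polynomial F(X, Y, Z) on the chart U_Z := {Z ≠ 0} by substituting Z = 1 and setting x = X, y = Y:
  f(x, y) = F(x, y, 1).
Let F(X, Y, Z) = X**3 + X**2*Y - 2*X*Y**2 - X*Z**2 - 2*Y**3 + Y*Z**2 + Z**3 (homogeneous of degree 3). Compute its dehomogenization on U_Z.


f(x, y) = x**3 + x**2*y - 2*x*y**2 - x - 2*y**3 + y + 1

On U_Z we set Z = 1. Each monomial c·X^i·Y^j·Z^k in F becomes c·x^i·y^j·1^k = c·x^i·y^j.
Substituting Z = 1: F(X, Y, 1) = x**3 + x**2*y - 2*x*y**2 - x - 2*y**3 + y + 1.
Note: deg(f) ≤ deg(F) = 3; strict inequality happens when F is divisible by Z (lost terms).


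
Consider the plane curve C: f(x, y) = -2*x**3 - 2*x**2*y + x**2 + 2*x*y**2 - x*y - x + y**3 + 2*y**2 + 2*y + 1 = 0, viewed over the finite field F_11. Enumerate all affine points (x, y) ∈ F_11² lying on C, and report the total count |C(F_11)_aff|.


Affine F_11-points: {(0, 10), (1, 8), (2, 3), (2, 10), (3, 8), (5, 3), (5, 8), (5, 10), (6, 1), (7, 3), (8, 2), (9, 6)}; count = 12.

For each of the 121 pairs (x, y) ∈ F_11², evaluate f(x, y) mod 11. Record the zeros.
  x = 0: [0↦1, 1↦6, 2↦10, 3↦8, 4↦6, 5↦10, 6↦4, 7↦5, 8↦8, 9↦8, 10↦0]  zeros at y ∈ {10}
  x = 1: [0↦10, 1↦3, 2↦10, 3↦4, 4↦2, 5↦10, 6↦1, 7↦3, 8↦0, 9↦9, 10↦3]  zeros at y ∈ {8}
  x = 2: [0↦9, 1↦8, 2↦3, 3↦0, 4↦5, 5↦2, 6↦8, 7↦7, 8↦5, 9↦8, 10↦0]  zeros at y ∈ {3, 10}
  x = 3: [0↦8, 1↦9, 2↦10, 3↦6, 4↦3, 5↦7, 6↦2, 7↦5, 8↦0, 9↦4, 10↦1]  zeros at y ∈ {8}
  x = 4: [0↦6, 1↦5, 2↦8, 3↦10, 4↦6, 5↦2, 6↦4, 7↦7, 8↦6, 9↦7, 10↦5]  zeros at y ∈ ∅
  x = 5: [0↦2, 1↦6, 2↦7, 3↦0, 4↦2, 5↦8, 6↦2, 7↦1, 8↦0, 9↦5, 10↦0]  zeros at y ∈ {3, 8, 10}
  x = 6: [0↦6, 1↦0, 2↦6, 3↦8, 4↦1, 5↦2, 6↦6, 7↦8, 8↦3, 9↦8, 10↦7]  zeros at y ∈ {1}
  x = 7: [0↦6, 1↦8, 2↦4, 3↦0, 4↦2, 5↦5, 6↦4, 7↦5, 8↦3, 9↦4, 10↦3]  zeros at y ∈ {3}
  x = 8: [0↦1, 1↦7, 2↦0, 3↦8, 4↦4, 5↦5, 6↦6, 7↦2, 8↦10, 9↦3, 10↦9]  zeros at y ∈ {2}
  x = 9: [0↦1, 1↦7, 2↦4, 3↦9, 4↦6, 5↦1, 6↦0, 7↦9, 8↦1, 9↦4, 10↦2]  zeros at y ∈ {6}
  x = 10: [0↦5, 1↦7, 2↦4, 3↦2, 4↦7, 5↦3, 6↦7, 7↦3, 8↦8, 9↦6, 10↦3]  zeros at y ∈ ∅
Collecting zeros: affine points = {(0, 10), (1, 8), (2, 3), (2, 10), (3, 8), (5, 3), (5, 8), (5, 10), (6, 1), (7, 3), (8, 2), (9, 6)}.
Total count |C(F_11)_aff| = 12.


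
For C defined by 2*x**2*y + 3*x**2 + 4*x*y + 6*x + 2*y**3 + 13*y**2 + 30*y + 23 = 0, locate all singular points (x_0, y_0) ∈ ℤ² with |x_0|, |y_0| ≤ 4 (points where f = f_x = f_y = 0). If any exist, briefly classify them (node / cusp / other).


Singular points: {(-1, -2)}; classification: node.

Compute partial derivatives:
  f_x = 4*x*y + 6*x + 4*y + 6.
  f_y = 2*x**2 + 4*x + 6*y**2 + 26*y + 30.
Scan x_0 ∈ {−4, ..., 4}. For each x_0, f_y(x_0, y) is a polynomial in y; find its integer roots y ∈ {−4, ..., 4}, then test f_x and f at those candidates.
  x = -4: f_y(-4, y) = 6*y**2 + 26*y + 46; no integer root y with |y| ≤ 4.
  x = -3: f_y(-3, y) = 6*y**2 + 26*y + 36; no integer root y with |y| ≤ 4.
  x = -2: f_y(-2, y) = 6*y**2 + 26*y + 30; no integer root y with |y| ≤ 4.
  x = -1: f_y(-1, y) = 6*y**2 + 26*y + 28; vanishes at y ∈ {-2}. (-1, -2): f_x = 0, f = 0 — SINGULAR.
  x = 0: f_y(0, y) = 6*y**2 + 26*y + 30; no integer root y with |y| ≤ 4.
  x = 1: f_y(1, y) = 6*y**2 + 26*y + 36; no integer root y with |y| ≤ 4.
  x = 2: f_y(2, y) = 6*y**2 + 26*y + 46; no integer root y with |y| ≤ 4.
  x = 3: f_y(3, y) = 6*y**2 + 26*y + 60; no integer root y with |y| ≤ 4.
  x = 4: f_y(4, y) = 6*y**2 + 26*y + 78; no integer root y with |y| ≤ 4.
Only singular point on the grid: (-1, -2).
Classify: substitute x = -1 + u, y = -2 + v and expand: f = 2*u**2*v - u**2 + 2*v**3 + v**2.
No constant or linear terms (consistent with a singular point). Quadratic part: -u**2 + v**2. Cubic part: 2*u**2*v + 2*v**3.
The quadratic part v**2 - u**2 = (v − u)(v + u) splits into two distinct linear factors, so there are two distinct tangent lines y − -2 = ±(x − -1) — this is a node (ordinary double point).
Classification: node.


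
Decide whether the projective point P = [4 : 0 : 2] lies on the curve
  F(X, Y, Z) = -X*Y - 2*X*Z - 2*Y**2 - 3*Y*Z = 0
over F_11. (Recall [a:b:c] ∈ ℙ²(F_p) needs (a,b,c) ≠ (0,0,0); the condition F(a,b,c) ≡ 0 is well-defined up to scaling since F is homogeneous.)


F(4,0,2) ≡ 6 (mod 11); P is NOT on the curve.

Evaluate F(4, 0, 2) term-by-term (mod 11).
  -X*Y ↦ -1·4·0·1 = 0
  -2*X*Z ↦ -2·4·1·2 = -16
  -2*Y**2 ↦ -2·1·0·1 = 0
  -3*Y*Z ↦ -3·1·0·2 = 0
Sum: F(4, 0, 2) = (0) + (-16) + (0) + (0) = -16.
Reducing mod 11: -16 ≡ 6 (mod 11).
Since F(a, b, c) ≡ 6 ≠ 0 (mod 11), P does NOT lie on the curve.


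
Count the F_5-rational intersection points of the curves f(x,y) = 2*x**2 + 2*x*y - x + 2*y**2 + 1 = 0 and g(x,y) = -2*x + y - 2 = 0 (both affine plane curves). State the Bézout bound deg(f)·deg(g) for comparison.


Common zeros: ∅; count = 0; Bézout bound = 2.

deg(f) = 2, deg(g) = 1, so Bézout bound = 2.
Scan x ∈ F_5. For each x, list the y ∈ F_5 with f(x, y) ≡ 0 and those with g(x, y) ≡ 0 (mod 5); the common zeros in that column are the intersection.
  x = 0: f ≡ 0 at y ∈ ∅; g ≡ 0 at y ∈ {2}; common: ∅.
  x = 1: f ≡ 0 at y ∈ ∅; g ≡ 0 at y ∈ {4}; common: ∅.
  x = 2: f ≡ 0 at y ∈ {4}; g ≡ 0 at y ∈ {1}; common: ∅.
  x = 3: f ≡ 0 at y ∈ ∅; g ≡ 0 at y ∈ {3}; common: ∅.
  x = 4: f ≡ 0 at y ∈ ∅; g ≡ 0 at y ∈ {0}; common: ∅.
Collecting: common zeros = ∅, so the count is 0.
Comparison with the Bézout bound: 0 ≤ 2 = deg(f)·deg(g), as expected for curves with no common component (the affine F_5-count falls short of the bound because intersections may lie at infinity, over extension fields, or carry multiplicity).


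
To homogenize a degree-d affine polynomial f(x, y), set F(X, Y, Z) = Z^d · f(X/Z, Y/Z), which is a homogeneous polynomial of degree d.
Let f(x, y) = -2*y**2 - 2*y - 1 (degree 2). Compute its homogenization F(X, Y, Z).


F(X, Y, Z) = -2*Y**2 - 2*Y*Z - Z**2

deg(f) = 2.
Substitute x = X/Z, y = Y/Z into f, then multiply by Z^2.
  monomial -2·x^0·y^2 ↦ -2·X^0·Y^2·Z^0.
  monomial -2·x^0·y^1 ↦ -2·X^0·Y^1·Z^1.
  monomial -1·x^0·y^0 ↦ -1·X^0·Y^0·Z^2.
Collecting: F(X, Y, Z) = -2*Y**2 - 2*Y*Z - Z**2.


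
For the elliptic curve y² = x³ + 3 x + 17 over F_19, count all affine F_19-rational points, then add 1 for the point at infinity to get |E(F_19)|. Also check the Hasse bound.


Affine points = {(0, 6), (0, 13), (4, 6), (4, 13), (5, 9), (5, 10), (6, 2), (6, 17), (7, 1), (7, 18), (13, 7), (13, 12), (15, 6), (15, 13), (16, 0)}; affine count = 15; |E(F_19)| = 16.

Discriminant check: Δ ∝ 4a³ + 27b² = 4·3³ + 27·17² = 4·27 + 27·289 ≡ 7 (mod 19). Nonzero ⇒ E is nonsingular.
For each x ∈ F_19, compute rhs = x³ + 3·x + 17 mod 19, then count y ∈ F_19 with y² ≡ rhs.
  x = 0: rhs = 17, matching y values: 6, 13 (2 points).
  x = 1: rhs = 2, matching y values: none (0 points).
  x = 2: rhs = 12, matching y values: none (0 points).
  x = 3: rhs = 15, matching y values: none (0 points).
  x = 4: rhs = 17, matching y values: 6, 13 (2 points).
  x = 5: rhs = 5, matching y values: 9, 10 (2 points).
  x = 6: rhs = 4, matching y values: 2, 17 (2 points).
  x = 7: rhs = 1, matching y values: 1, 18 (2 points).
  x = 8: rhs = 2, matching y values: none (0 points).
  x = 9: rhs = 13, matching y values: none (0 points).
  x = 10: rhs = 2, matching y values: none (0 points).
  x = 11: rhs = 13, matching y values: none (0 points).
  x = 12: rhs = 14, matching y values: none (0 points).
  x = 13: rhs = 11, matching y values: 7, 12 (2 points).
  x = 14: rhs = 10, matching y values: none (0 points).
  x = 15: rhs = 17, matching y values: 6, 13 (2 points).
  x = 16: rhs = 0, matching y values: 0 (1 points).
  x = 17: rhs = 3, matching y values: none (0 points).
  x = 18: rhs = 13, matching y values: none (0 points).
Total affine count: 15.
Full point count |E(F_19)| = 15 + 1 = 16.
Hasse bound: |16 − (19+1)| = |-4| = 4 ≤ 2√19 ≈ 8.7178 ✓.


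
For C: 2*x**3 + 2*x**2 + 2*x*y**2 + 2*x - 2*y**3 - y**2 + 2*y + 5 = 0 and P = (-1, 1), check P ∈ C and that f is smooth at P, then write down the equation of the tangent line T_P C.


Tangent line at P: 6*x - 10*y + 16 = 0.

Step 1: f(-1, 1) = 0, so P lies on C.
Step 2: partial derivatives
  f_x(x, y) = 6*x**2 + 4*x + 2*y**2 + 2, f_y(x, y) = 4*x*y - 6*y**2 - 2*y + 2.
  f_x(P) = 6, f_y(P) = -10 (gradient nonzero, so P is smooth).
Step 3: tangent line at P: 6·(x − -1) + -10·(y − 1) = 0.
Expanding: 6*x - 10*y + 16 = 0.


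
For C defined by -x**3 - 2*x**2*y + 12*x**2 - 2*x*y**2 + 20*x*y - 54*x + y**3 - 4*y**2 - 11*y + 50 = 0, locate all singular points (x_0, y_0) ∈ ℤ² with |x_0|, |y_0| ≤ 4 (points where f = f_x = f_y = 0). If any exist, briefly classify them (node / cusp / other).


Singular points: {(2, 3)}; classification: cusp.

Compute partial derivatives:
  f_x = -3*x**2 - 4*x*y + 24*x - 2*y**2 + 20*y - 54.
  f_y = -2*x**2 - 4*x*y + 20*x + 3*y**2 - 8*y - 11.
Scan x_0 ∈ {−4, ..., 4}. For each x_0, f_y(x_0, y) is a polynomial in y; find its integer roots y ∈ {−4, ..., 4}, then test f_x and f at those candidates.
  x = -4: f_y(-4, y) = 3*y**2 + 8*y - 123; no integer root y with |y| ≤ 4.
  x = -3: f_y(-3, y) = 3*y**2 + 4*y - 89; no integer root y with |y| ≤ 4.
  x = -2: f_y(-2, y) = 3*y**2 - 59; no integer root y with |y| ≤ 4.
  x = -1: f_y(-1, y) = 3*y**2 - 4*y - 33; no integer root y with |y| ≤ 4.
  x = 0: f_y(0, y) = 3*y**2 - 8*y - 11; vanishes at y ∈ {-1}. (0, -1): f_x = -76 ≠ 0.
  x = 1: f_y(1, y) = 3*y**2 - 12*y + 7; no integer root y with |y| ≤ 4.
  x = 2: f_y(2, y) = 3*y**2 - 16*y + 21; vanishes at y ∈ {3}. (2, 3): f_x = 0, f = 0 — SINGULAR.
  x = 3: f_y(3, y) = 3*y**2 - 20*y + 31; no integer root y with |y| ≤ 4.
  x = 4: f_y(4, y) = 3*y**2 - 24*y + 37; no integer root y with |y| ≤ 4.
Only singular point on the grid: (2, 3).
Classify: substitute x = 2 + u, y = 3 + v and expand: f = -u**3 - 2*u**2*v - 2*u*v**2 + v**3 + v**2.
No constant or linear terms (consistent with a singular point). Quadratic part: v**2. Cubic part: -u**3 - 2*u**2*v - 2*u*v**2 + v**3.
The quadratic part v**2 is a perfect square, so there is a single (double) tangent line v = 0, i.e. y = 3. Restricting the cubic part to that line (v = 0) leaves -u**3 ≠ 0, so f is not divisible by v and the branch is v² ≈ u**3 to lowest order — this is a cusp.
Classification: cusp.


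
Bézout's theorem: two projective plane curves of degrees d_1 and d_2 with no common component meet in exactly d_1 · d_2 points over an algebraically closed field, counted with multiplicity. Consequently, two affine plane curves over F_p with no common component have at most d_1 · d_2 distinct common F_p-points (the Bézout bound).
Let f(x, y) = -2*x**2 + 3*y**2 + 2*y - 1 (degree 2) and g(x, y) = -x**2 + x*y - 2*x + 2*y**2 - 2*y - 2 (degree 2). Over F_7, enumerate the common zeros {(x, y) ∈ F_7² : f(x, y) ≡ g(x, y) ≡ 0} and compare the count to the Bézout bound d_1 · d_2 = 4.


Common zeros: {(3, 1)}; count = 1; Bézout bound = 4.

deg(f) = 2, deg(g) = 2, so Bézout bound = 4.
Scan x ∈ F_7. For each x, list the y ∈ F_7 with f(x, y) ≡ 0 and those with g(x, y) ≡ 0 (mod 7); the common zeros in that column are the intersection.
  x = 0: f ≡ 0 at y ∈ {5, 6}; g ≡ 0 at y ∈ ∅; common: ∅.
  x = 1: f ≡ 0 at y ∈ ∅; g ≡ 0 at y ∈ ∅; common: ∅.
  x = 2: f ≡ 0 at y ∈ {2}; g ≡ 0 at y ∈ ∅; common: ∅.
  x = 3: f ≡ 0 at y ∈ {1, 3}; g ≡ 0 at y ∈ {1, 2}; common: {1}.
  x = 4: f ≡ 0 at y ∈ {1, 3}; g ≡ 0 at y ∈ {2, 4}; common: ∅.
  x = 5: f ≡ 0 at y ∈ {2}; g ≡ 0 at y ∈ {4, 5}; common: ∅.
  x = 6: f ≡ 0 at y ∈ ∅; g ≡ 0 at y ∈ ∅; common: ∅.
Collecting: common zeros = {(3, 1)}, so the count is 1.
Comparison with the Bézout bound: 1 ≤ 4 = deg(f)·deg(g), as expected for curves with no common component (the affine F_7-count falls short of the bound because intersections may lie at infinity, over extension fields, or carry multiplicity).


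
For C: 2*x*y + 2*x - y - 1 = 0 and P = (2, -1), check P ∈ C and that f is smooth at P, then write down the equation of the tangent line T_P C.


Tangent line at P: 3*y + 3 = 0.

Step 1: f(2, -1) = 0, so P lies on C.
Step 2: partial derivatives
  f_x(x, y) = 2*y + 2, f_y(x, y) = 2*x - 1.
  f_x(P) = 0, f_y(P) = 3 (gradient nonzero, so P is smooth).
Step 3: tangent line at P: 0·(x − 2) + 3·(y − -1) = 0.
Expanding: 3*y + 3 = 0.


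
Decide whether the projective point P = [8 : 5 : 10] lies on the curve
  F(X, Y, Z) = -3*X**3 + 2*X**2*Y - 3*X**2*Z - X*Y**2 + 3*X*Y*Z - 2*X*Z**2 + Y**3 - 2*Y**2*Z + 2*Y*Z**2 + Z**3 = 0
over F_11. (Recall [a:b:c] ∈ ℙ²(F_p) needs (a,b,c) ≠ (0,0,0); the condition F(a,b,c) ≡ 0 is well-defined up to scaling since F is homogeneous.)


F(8,5,10) ≡ 2 (mod 11); P is NOT on the curve.

Evaluate F(8, 5, 10) term-by-term (mod 11).
  -3*X**3 ↦ -3·512·1·1 = -1536
  2*X**2*Y ↦ 2·64·5·1 = 640
  -3*X**2*Z ↦ -3·64·1·10 = -1920
  -X*Y**2 ↦ -1·8·25·1 = -200
  3*X*Y*Z ↦ 3·8·5·10 = 1200
  -2*X*Z**2 ↦ -2·8·1·100 = -1600
  Y**3 ↦ 1·1·125·1 = 125
  -2*Y**2*Z ↦ -2·1·25·10 = -500
  2*Y*Z**2 ↦ 2·1·5·100 = 1000
  Z**3 ↦ 1·1·1·1000 = 1000
Sum: F(8, 5, 10) = (-1536) + (640) + (-1920) + (-200) + (1200) + (-1600) + (125) + (-500) + (1000) + (1000) = -1791.
Reducing mod 11: -1791 ≡ 2 (mod 11).
Since F(a, b, c) ≡ 2 ≠ 0 (mod 11), P does NOT lie on the curve.


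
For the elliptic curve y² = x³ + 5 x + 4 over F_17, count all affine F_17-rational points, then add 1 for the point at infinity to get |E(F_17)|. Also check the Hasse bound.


Affine points = {(0, 2), (0, 15), (5, 1), (5, 16), (7, 5), (7, 12), (9, 8), (9, 9), (10, 0), (11, 8), (11, 9), (14, 8), (14, 9), (16, 7), (16, 10)}; affine count = 15; |E(F_17)| = 16.

Discriminant check: Δ ∝ 4a³ + 27b² = 4·5³ + 27·4² = 4·125 + 27·16 ≡ 14 (mod 17). Nonzero ⇒ E is nonsingular.
For each x ∈ F_17, compute rhs = x³ + 5·x + 4 mod 17, then count y ∈ F_17 with y² ≡ rhs.
  x = 0: rhs = 4, matching y values: 2, 15 (2 points).
  x = 1: rhs = 10, matching y values: none (0 points).
  x = 2: rhs = 5, matching y values: none (0 points).
  x = 3: rhs = 12, matching y values: none (0 points).
  x = 4: rhs = 3, matching y values: none (0 points).
  x = 5: rhs = 1, matching y values: 1, 16 (2 points).
  x = 6: rhs = 12, matching y values: none (0 points).
  x = 7: rhs = 8, matching y values: 5, 12 (2 points).
  x = 8: rhs = 12, matching y values: none (0 points).
  x = 9: rhs = 13, matching y values: 8, 9 (2 points).
  x = 10: rhs = 0, matching y values: 0 (1 points).
  x = 11: rhs = 13, matching y values: 8, 9 (2 points).
  x = 12: rhs = 7, matching y values: none (0 points).
  x = 13: rhs = 5, matching y values: none (0 points).
  x = 14: rhs = 13, matching y values: 8, 9 (2 points).
  x = 15: rhs = 3, matching y values: none (0 points).
  x = 16: rhs = 15, matching y values: 7, 10 (2 points).
Total affine count: 15.
Full point count |E(F_17)| = 15 + 1 = 16.
Hasse bound: |16 − (17+1)| = |-2| = 2 ≤ 2√17 ≈ 8.2462 ✓.


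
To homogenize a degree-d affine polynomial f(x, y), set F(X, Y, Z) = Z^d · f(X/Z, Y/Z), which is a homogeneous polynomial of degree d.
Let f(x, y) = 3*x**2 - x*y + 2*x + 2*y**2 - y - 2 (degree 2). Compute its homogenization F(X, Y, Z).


F(X, Y, Z) = 3*X**2 - X*Y + 2*X*Z + 2*Y**2 - Y*Z - 2*Z**2

deg(f) = 2.
Substitute x = X/Z, y = Y/Z into f, then multiply by Z^2.
  monomial 3·x^2·y^0 ↦ 3·X^2·Y^0·Z^0.
  monomial -1·x^1·y^1 ↦ -1·X^1·Y^1·Z^0.
  monomial 2·x^1·y^0 ↦ 2·X^1·Y^0·Z^1.
  monomial 2·x^0·y^2 ↦ 2·X^0·Y^2·Z^0.
  monomial -1·x^0·y^1 ↦ -1·X^0·Y^1·Z^1.
  monomial -2·x^0·y^0 ↦ -2·X^0·Y^0·Z^2.
Collecting: F(X, Y, Z) = 3*X**2 - X*Y + 2*X*Z + 2*Y**2 - Y*Z - 2*Z**2.


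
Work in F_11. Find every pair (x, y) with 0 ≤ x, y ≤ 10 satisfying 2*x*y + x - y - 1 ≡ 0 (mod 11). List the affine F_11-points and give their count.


Affine F_11-points: {(0, 10), (1, 0), (2, 7), (3, 4), (4, 9), (5, 2), (7, 8), (8, 1), (9, 6), (10, 3)}; count = 10.

For each of the 121 pairs (x, y) ∈ F_11², evaluate f(x, y) mod 11. Record the zeros.
  x = 0: [0↦10, 1↦9, 2↦8, 3↦7, 4↦6, 5↦5, 6↦4, 7↦3, 8↦2, 9↦1, 10↦0]  zeros at y ∈ {10}
  x = 1: [0↦0, 1↦1, 2↦2, 3↦3, 4↦4, 5↦5, 6↦6, 7↦7, 8↦8, 9↦9, 10↦10]  zeros at y ∈ {0}
  x = 2: [0↦1, 1↦4, 2↦7, 3↦10, 4↦2, 5↦5, 6↦8, 7↦0, 8↦3, 9↦6, 10↦9]  zeros at y ∈ {7}
  x = 3: [0↦2, 1↦7, 2↦1, 3↦6, 4↦0, 5↦5, 6↦10, 7↦4, 8↦9, 9↦3, 10↦8]  zeros at y ∈ {4}
  x = 4: [0↦3, 1↦10, 2↦6, 3↦2, 4↦9, 5↦5, 6↦1, 7↦8, 8↦4, 9↦0, 10↦7]  zeros at y ∈ {9}
  x = 5: [0↦4, 1↦2, 2↦0, 3↦9, 4↦7, 5↦5, 6↦3, 7↦1, 8↦10, 9↦8, 10↦6]  zeros at y ∈ {2}
  x = 6: [0↦5, 1↦5, 2↦5, 3↦5, 4↦5, 5↦5, 6↦5, 7↦5, 8↦5, 9↦5, 10↦5]  zeros at y ∈ ∅
  x = 7: [0↦6, 1↦8, 2↦10, 3↦1, 4↦3, 5↦5, 6↦7, 7↦9, 8↦0, 9↦2, 10↦4]  zeros at y ∈ {8}
  x = 8: [0↦7, 1↦0, 2↦4, 3↦8, 4↦1, 5↦5, 6↦9, 7↦2, 8↦6, 9↦10, 10↦3]  zeros at y ∈ {1}
  x = 9: [0↦8, 1↦3, 2↦9, 3↦4, 4↦10, 5↦5, 6↦0, 7↦6, 8↦1, 9↦7, 10↦2]  zeros at y ∈ {6}
  x = 10: [0↦9, 1↦6, 2↦3, 3↦0, 4↦8, 5↦5, 6↦2, 7↦10, 8↦7, 9↦4, 10↦1]  zeros at y ∈ {3}
Collecting zeros: affine points = {(0, 10), (1, 0), (2, 7), (3, 4), (4, 9), (5, 2), (7, 8), (8, 1), (9, 6), (10, 3)}.
Total count |C(F_11)_aff| = 10.


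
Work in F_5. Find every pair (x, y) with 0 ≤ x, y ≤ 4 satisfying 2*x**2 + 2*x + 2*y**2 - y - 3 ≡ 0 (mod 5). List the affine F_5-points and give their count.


Affine F_5-points: {(0, 4), (2, 1), (2, 2), (4, 4)}; count = 4.

For each of the 25 pairs (x, y) ∈ F_5², evaluate f(x, y) mod 5. Record the zeros.
  x = 0: [0↦2, 1↦3, 2↦3, 3↦2, 4↦0]  zeros at y ∈ {4}
  x = 1: [0↦1, 1↦2, 2↦2, 3↦1, 4↦4]  zeros at y ∈ ∅
  x = 2: [0↦4, 1↦0, 2↦0, 3↦4, 4↦2]  zeros at y ∈ {1, 2}
  x = 3: [0↦1, 1↦2, 2↦2, 3↦1, 4↦4]  zeros at y ∈ ∅
  x = 4: [0↦2, 1↦3, 2↦3, 3↦2, 4↦0]  zeros at y ∈ {4}
Collecting zeros: affine points = {(0, 4), (2, 1), (2, 2), (4, 4)}.
Total count |C(F_5)_aff| = 4.


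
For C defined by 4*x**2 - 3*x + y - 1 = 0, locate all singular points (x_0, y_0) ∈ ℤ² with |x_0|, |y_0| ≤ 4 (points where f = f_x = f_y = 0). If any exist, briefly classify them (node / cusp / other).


No singular points in the scanned grid; C is smooth there.

Compute partial derivatives:
  f_x = 8*x - 3.
  f_y = 1.
f_y = 1 is a nonzero constant, so f_y never vanishes: no point (x, y) can satisfy f = f_x = f_y = 0. In particular no (x, y) ∈ {−4, ..., 4}² is singular; the curve is smooth.


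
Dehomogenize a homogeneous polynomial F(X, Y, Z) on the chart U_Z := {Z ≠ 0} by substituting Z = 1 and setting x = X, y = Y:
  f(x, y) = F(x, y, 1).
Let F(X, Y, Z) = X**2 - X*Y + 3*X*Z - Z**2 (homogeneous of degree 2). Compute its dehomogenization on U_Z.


f(x, y) = x**2 - x*y + 3*x - 1

On U_Z we set Z = 1. Each monomial c·X^i·Y^j·Z^k in F becomes c·x^i·y^j·1^k = c·x^i·y^j.
Substituting Z = 1: F(X, Y, 1) = x**2 - x*y + 3*x - 1.
Note: deg(f) ≤ deg(F) = 2; strict inequality happens when F is divisible by Z (lost terms).


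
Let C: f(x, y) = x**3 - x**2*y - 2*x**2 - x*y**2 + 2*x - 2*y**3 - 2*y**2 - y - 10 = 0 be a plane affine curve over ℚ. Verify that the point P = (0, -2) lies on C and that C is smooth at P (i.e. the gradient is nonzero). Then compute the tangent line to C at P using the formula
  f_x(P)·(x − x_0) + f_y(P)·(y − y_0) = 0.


Tangent line at P: -2*x - 17*y - 34 = 0.

Step 1: f(0, -2) = 0, so P lies on C.
Step 2: partial derivatives
  f_x(x, y) = 3*x**2 - 2*x*y - 4*x - y**2 + 2, f_y(x, y) = -x**2 - 2*x*y - 6*y**2 - 4*y - 1.
  f_x(P) = -2, f_y(P) = -17 (gradient nonzero, so P is smooth).
Step 3: tangent line at P: -2·(x − 0) + -17·(y − -2) = 0.
Expanding: -2*x - 17*y - 34 = 0.


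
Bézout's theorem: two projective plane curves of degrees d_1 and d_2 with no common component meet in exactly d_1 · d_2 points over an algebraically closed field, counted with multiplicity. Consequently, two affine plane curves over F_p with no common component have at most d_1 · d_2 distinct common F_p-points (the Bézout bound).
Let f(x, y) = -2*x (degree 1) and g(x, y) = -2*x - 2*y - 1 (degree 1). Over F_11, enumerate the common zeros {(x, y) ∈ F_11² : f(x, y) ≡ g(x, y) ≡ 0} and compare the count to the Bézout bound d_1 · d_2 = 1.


Common zeros: {(0, 5)}; count = 1; Bézout bound = 1.

deg(f) = 1, deg(g) = 1, so Bézout bound = 1.
Scan x ∈ F_11. For each x, list the y ∈ F_11 with f(x, y) ≡ 0 and those with g(x, y) ≡ 0 (mod 11); the common zeros in that column are the intersection.
  x = 0: f ≡ 0 at y ∈ {0, 1, 2, 3, 4, 5, 6, 7, 8, 9, 10}; g ≡ 0 at y ∈ {5}; common: {5}.
  x = 1: f ≡ 0 at y ∈ ∅; g ≡ 0 at y ∈ {4}; common: ∅.
  x = 2: f ≡ 0 at y ∈ ∅; g ≡ 0 at y ∈ {3}; common: ∅.
  x = 3: f ≡ 0 at y ∈ ∅; g ≡ 0 at y ∈ {2}; common: ∅.
  x = 4: f ≡ 0 at y ∈ ∅; g ≡ 0 at y ∈ {1}; common: ∅.
  x = 5: f ≡ 0 at y ∈ ∅; g ≡ 0 at y ∈ {0}; common: ∅.
  x = 6: f ≡ 0 at y ∈ ∅; g ≡ 0 at y ∈ {10}; common: ∅.
  x = 7: f ≡ 0 at y ∈ ∅; g ≡ 0 at y ∈ {9}; common: ∅.
  x = 8: f ≡ 0 at y ∈ ∅; g ≡ 0 at y ∈ {8}; common: ∅.
  x = 9: f ≡ 0 at y ∈ ∅; g ≡ 0 at y ∈ {7}; common: ∅.
  x = 10: f ≡ 0 at y ∈ ∅; g ≡ 0 at y ∈ {6}; common: ∅.
Collecting: common zeros = {(0, 5)}, so the count is 1.
Comparison with the Bézout bound: 1 ≤ 1 = deg(f)·deg(g), as expected for curves with no common component (the bound is attained).


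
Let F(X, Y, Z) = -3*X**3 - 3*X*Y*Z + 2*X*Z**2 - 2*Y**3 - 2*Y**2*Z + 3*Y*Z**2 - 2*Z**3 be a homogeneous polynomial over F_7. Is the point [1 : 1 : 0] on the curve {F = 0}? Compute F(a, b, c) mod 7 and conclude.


F(1,1,0) ≡ 2 (mod 7); P is NOT on the curve.

Evaluate F(1, 1, 0) term-by-term (mod 7).
  -3*X**3 ↦ -3·1·1·1 = -3
  -3*X*Y*Z ↦ -3·1·1·0 = 0
  2*X*Z**2 ↦ 2·1·1·0 = 0
  -2*Y**3 ↦ -2·1·1·1 = -2
  -2*Y**2*Z ↦ -2·1·1·0 = 0
  3*Y*Z**2 ↦ 3·1·1·0 = 0
  -2*Z**3 ↦ -2·1·1·0 = 0
Sum: F(1, 1, 0) = (-3) + (0) + (0) + (-2) + (0) + (0) + (0) = -5.
Reducing mod 7: -5 ≡ 2 (mod 7).
Since F(a, b, c) ≡ 2 ≠ 0 (mod 7), P does NOT lie on the curve.


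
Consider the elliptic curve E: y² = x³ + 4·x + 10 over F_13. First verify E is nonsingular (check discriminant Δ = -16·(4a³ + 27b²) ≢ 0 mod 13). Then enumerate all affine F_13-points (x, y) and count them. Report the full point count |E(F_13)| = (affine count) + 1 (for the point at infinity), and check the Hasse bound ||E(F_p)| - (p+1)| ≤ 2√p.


Affine points = {(0, 6), (0, 7), (2, 0), (3, 6), (3, 7), (4, 5), (4, 8), (5, 5), (5, 8), (6, 4), (6, 9), (7, 2), (7, 11), (10, 6), (10, 7)}; affine count = 15; |E(F_13)| = 16.

Discriminant check: Δ ∝ 4a³ + 27b² = 4·4³ + 27·10² = 4·64 + 27·100 ≡ 5 (mod 13). Nonzero ⇒ E is nonsingular.
For each x ∈ F_13, compute rhs = x³ + 4·x + 10 mod 13, then count y ∈ F_13 with y² ≡ rhs.
  x = 0: rhs = 10, matching y values: 6, 7 (2 points).
  x = 1: rhs = 2, matching y values: none (0 points).
  x = 2: rhs = 0, matching y values: 0 (1 points).
  x = 3: rhs = 10, matching y values: 6, 7 (2 points).
  x = 4: rhs = 12, matching y values: 5, 8 (2 points).
  x = 5: rhs = 12, matching y values: 5, 8 (2 points).
  x = 6: rhs = 3, matching y values: 4, 9 (2 points).
  x = 7: rhs = 4, matching y values: 2, 11 (2 points).
  x = 8: rhs = 8, matching y values: none (0 points).
  x = 9: rhs = 8, matching y values: none (0 points).
  x = 10: rhs = 10, matching y values: 6, 7 (2 points).
  x = 11: rhs = 7, matching y values: none (0 points).
  x = 12: rhs = 5, matching y values: none (0 points).
Total affine count: 15.
Full point count |E(F_13)| = 15 + 1 = 16.
Hasse bound: |16 − (13+1)| = |2| = 2 ≤ 2√13 ≈ 7.2111 ✓.


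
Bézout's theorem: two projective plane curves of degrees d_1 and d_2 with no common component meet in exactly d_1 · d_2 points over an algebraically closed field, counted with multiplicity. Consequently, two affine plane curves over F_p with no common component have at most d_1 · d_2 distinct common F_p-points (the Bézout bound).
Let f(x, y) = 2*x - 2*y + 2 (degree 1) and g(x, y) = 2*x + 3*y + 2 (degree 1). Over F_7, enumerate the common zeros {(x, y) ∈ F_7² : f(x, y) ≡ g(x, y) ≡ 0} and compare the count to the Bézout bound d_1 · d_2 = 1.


Common zeros: {(6, 0)}; count = 1; Bézout bound = 1.

deg(f) = 1, deg(g) = 1, so Bézout bound = 1.
Scan x ∈ F_7. For each x, list the y ∈ F_7 with f(x, y) ≡ 0 and those with g(x, y) ≡ 0 (mod 7); the common zeros in that column are the intersection.
  x = 0: f ≡ 0 at y ∈ {1}; g ≡ 0 at y ∈ {4}; common: ∅.
  x = 1: f ≡ 0 at y ∈ {2}; g ≡ 0 at y ∈ {1}; common: ∅.
  x = 2: f ≡ 0 at y ∈ {3}; g ≡ 0 at y ∈ {5}; common: ∅.
  x = 3: f ≡ 0 at y ∈ {4}; g ≡ 0 at y ∈ {2}; common: ∅.
  x = 4: f ≡ 0 at y ∈ {5}; g ≡ 0 at y ∈ {6}; common: ∅.
  x = 5: f ≡ 0 at y ∈ {6}; g ≡ 0 at y ∈ {3}; common: ∅.
  x = 6: f ≡ 0 at y ∈ {0}; g ≡ 0 at y ∈ {0}; common: {0}.
Collecting: common zeros = {(6, 0)}, so the count is 1.
Comparison with the Bézout bound: 1 ≤ 1 = deg(f)·deg(g), as expected for curves with no common component (the bound is attained).


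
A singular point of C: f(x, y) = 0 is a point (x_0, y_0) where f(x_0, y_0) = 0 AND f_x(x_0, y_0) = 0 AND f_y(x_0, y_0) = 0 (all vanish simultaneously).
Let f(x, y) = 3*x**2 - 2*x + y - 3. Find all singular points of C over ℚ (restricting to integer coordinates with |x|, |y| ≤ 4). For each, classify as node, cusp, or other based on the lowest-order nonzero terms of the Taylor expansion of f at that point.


No singular points in the scanned grid; C is smooth there.

Compute partial derivatives:
  f_x = 6*x - 2.
  f_y = 1.
f_y = 1 is a nonzero constant, so f_y never vanishes: no point (x, y) can satisfy f = f_x = f_y = 0. In particular no (x, y) ∈ {−4, ..., 4}² is singular; the curve is smooth.


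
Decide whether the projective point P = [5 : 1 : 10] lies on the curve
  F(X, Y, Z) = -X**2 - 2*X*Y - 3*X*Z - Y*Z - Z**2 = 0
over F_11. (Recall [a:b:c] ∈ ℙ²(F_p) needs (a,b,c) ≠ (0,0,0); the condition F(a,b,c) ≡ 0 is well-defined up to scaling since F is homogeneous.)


F(5,1,10) ≡ 2 (mod 11); P is NOT on the curve.

Evaluate F(5, 1, 10) term-by-term (mod 11).
  -X**2 ↦ -1·25·1·1 = -25
  -2*X*Y ↦ -2·5·1·1 = -10
  -3*X*Z ↦ -3·5·1·10 = -150
  -Y*Z ↦ -1·1·1·10 = -10
  -Z**2 ↦ -1·1·1·100 = -100
Sum: F(5, 1, 10) = (-25) + (-10) + (-150) + (-10) + (-100) = -295.
Reducing mod 11: -295 ≡ 2 (mod 11).
Since F(a, b, c) ≡ 2 ≠ 0 (mod 11), P does NOT lie on the curve.


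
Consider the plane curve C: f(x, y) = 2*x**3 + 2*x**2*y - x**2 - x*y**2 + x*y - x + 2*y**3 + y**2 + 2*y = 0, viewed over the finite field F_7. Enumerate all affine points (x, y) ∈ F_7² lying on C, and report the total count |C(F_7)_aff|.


Affine F_7-points: {(0, 0), (1, 0), (1, 1), (1, 6), (2, 3), (3, 0), (3, 3), (3, 5), (6, 2)}; count = 9.

For each of the 49 pairs (x, y) ∈ F_7², evaluate f(x, y) mod 7. Record the zeros.
  x = 0: [0↦0, 1↦5, 2↦3, 3↦6, 4↦5, 5↦5, 6↦4]  zeros at y ∈ {0}
  x = 1: [0↦0, 1↦0, 2↦5, 3↦6, 4↦1, 5↦2, 6↦0]  zeros at y ∈ {0, 1, 6}
  x = 2: [0↦3, 1↦2, 2↦4, 3↦0, 4↦2, 5↦1, 6↦2]  zeros at y ∈ {3}
  x = 3: [0↦0, 1↦2, 2↦5, 3↦0, 4↦6, 5↦0, 6↦1]  zeros at y ∈ {0, 3, 5}
  x = 4: [0↦3, 1↦5, 2↦6, 3↦4, 4↦4, 5↦4, 6↦2]  zeros at y ∈ ∅
  x = 5: [0↦3, 1↦2, 2↦5, 3↦3, 4↦1, 5↦4, 6↦3]  zeros at y ∈ ∅
  x = 6: [0↦5, 1↦5, 2↦0, 3↦2, 4↦2, 5↦5, 6↦2]  zeros at y ∈ {2}
Collecting zeros: affine points = {(0, 0), (1, 0), (1, 1), (1, 6), (2, 3), (3, 0), (3, 3), (3, 5), (6, 2)}.
Total count |C(F_7)_aff| = 9.


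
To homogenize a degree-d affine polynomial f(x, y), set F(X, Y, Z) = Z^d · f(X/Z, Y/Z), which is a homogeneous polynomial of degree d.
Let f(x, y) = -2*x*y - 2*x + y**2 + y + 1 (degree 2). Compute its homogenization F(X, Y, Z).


F(X, Y, Z) = -2*X*Y - 2*X*Z + Y**2 + Y*Z + Z**2

deg(f) = 2.
Substitute x = X/Z, y = Y/Z into f, then multiply by Z^2.
  monomial -2·x^1·y^1 ↦ -2·X^1·Y^1·Z^0.
  monomial -2·x^1·y^0 ↦ -2·X^1·Y^0·Z^1.
  monomial 1·x^0·y^2 ↦ 1·X^0·Y^2·Z^0.
  monomial 1·x^0·y^1 ↦ 1·X^0·Y^1·Z^1.
  monomial 1·x^0·y^0 ↦ 1·X^0·Y^0·Z^2.
Collecting: F(X, Y, Z) = -2*X*Y - 2*X*Z + Y**2 + Y*Z + Z**2.


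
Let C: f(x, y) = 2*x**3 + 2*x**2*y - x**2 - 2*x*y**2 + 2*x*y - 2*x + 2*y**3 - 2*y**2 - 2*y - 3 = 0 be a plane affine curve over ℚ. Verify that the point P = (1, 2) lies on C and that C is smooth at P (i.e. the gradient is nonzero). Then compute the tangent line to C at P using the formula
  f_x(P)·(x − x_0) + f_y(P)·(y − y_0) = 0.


Tangent line at P: 6*x + 10*y - 26 = 0.

Step 1: f(1, 2) = 0, so P lies on C.
Step 2: partial derivatives
  f_x(x, y) = 6*x**2 + 4*x*y - 2*x - 2*y**2 + 2*y - 2, f_y(x, y) = 2*x**2 - 4*x*y + 2*x + 6*y**2 - 4*y - 2.
  f_x(P) = 6, f_y(P) = 10 (gradient nonzero, so P is smooth).
Step 3: tangent line at P: 6·(x − 1) + 10·(y − 2) = 0.
Expanding: 6*x + 10*y - 26 = 0.
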